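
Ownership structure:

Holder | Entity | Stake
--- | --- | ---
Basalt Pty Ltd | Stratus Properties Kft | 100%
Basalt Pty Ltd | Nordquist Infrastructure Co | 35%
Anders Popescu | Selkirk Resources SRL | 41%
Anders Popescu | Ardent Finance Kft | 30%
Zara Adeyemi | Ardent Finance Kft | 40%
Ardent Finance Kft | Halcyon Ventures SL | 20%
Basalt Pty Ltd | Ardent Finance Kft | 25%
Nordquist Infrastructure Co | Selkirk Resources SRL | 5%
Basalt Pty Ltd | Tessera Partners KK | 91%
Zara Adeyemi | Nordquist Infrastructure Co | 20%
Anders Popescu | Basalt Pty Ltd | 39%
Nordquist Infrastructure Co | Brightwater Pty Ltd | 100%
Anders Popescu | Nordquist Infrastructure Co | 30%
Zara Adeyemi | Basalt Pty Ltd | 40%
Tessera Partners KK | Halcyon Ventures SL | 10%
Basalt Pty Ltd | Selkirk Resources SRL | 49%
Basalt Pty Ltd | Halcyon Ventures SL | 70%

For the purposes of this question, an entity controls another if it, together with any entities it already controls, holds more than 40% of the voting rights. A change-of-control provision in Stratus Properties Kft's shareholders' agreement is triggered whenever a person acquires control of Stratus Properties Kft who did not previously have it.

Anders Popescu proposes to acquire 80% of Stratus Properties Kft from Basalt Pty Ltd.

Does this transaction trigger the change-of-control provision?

Yes

The purchase adds only to Anders's holdings (Basalt's stake shrinks), so Anders is the only person who could newly come to control Stratus.
Anders holds 41% of Selkirk, so Anders controls Selkirk.
Neither Anders nor any entity Anders controls holds any voting interest in Stratus.
So before the transaction, Anders does not control Stratus.
After the purchase, Anders holds 80% of Stratus directly, and Basalt's stake falls to 20%.
Anders holds 80% of Stratus, so Anders controls Stratus.
Anders did not control Stratus before and does after, so the clause is triggered.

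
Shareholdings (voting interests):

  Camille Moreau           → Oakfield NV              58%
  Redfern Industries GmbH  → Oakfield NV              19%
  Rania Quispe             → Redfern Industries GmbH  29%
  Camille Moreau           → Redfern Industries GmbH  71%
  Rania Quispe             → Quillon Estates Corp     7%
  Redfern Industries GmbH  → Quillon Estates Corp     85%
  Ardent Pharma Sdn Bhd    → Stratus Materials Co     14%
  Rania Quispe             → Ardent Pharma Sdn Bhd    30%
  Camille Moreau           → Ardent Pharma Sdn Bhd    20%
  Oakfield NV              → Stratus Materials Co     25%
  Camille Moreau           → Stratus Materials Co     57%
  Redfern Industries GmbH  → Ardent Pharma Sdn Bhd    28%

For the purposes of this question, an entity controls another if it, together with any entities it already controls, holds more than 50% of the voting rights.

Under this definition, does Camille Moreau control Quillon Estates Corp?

Camille holds 71% of Redfern, so Camille controls Redfern.
Redfern holds 85% of Quillon, so Camille controls Quillon.

Yes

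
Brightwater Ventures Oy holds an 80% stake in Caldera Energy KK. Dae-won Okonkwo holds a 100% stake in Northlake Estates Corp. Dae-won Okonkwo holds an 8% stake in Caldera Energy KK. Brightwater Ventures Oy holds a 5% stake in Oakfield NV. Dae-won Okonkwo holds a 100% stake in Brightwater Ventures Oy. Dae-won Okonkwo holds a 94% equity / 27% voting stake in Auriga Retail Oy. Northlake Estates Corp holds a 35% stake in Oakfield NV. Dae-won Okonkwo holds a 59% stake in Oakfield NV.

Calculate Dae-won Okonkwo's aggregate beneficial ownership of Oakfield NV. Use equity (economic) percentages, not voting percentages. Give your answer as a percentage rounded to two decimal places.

99.00%

Dae-won reaches Oakfield along 3 paths.
Via Northlake: 100% × 35% = 35%.
Direct stake: 59% = 59%.
Via Brightwater: 100% × 5% = 5%.
Total: 35% + 59% + 5% = 99%.
Rounded: 99.00%.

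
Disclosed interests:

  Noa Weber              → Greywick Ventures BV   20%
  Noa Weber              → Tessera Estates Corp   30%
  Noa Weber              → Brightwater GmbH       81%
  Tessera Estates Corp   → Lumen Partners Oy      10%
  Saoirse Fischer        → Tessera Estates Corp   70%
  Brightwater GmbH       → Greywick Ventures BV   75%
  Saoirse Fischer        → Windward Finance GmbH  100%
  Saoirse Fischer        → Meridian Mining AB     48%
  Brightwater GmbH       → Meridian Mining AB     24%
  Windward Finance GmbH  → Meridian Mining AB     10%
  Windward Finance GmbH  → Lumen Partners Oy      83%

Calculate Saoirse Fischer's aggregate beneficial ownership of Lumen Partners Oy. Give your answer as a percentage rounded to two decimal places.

90.00%

Saoirse reaches Lumen along 2 paths.
Via Windward: 100% × 83% = 83%.
Via Tessera: 70% × 10% = 7%.
Total: 83% + 7% = 90%.
Rounded: 90.00%.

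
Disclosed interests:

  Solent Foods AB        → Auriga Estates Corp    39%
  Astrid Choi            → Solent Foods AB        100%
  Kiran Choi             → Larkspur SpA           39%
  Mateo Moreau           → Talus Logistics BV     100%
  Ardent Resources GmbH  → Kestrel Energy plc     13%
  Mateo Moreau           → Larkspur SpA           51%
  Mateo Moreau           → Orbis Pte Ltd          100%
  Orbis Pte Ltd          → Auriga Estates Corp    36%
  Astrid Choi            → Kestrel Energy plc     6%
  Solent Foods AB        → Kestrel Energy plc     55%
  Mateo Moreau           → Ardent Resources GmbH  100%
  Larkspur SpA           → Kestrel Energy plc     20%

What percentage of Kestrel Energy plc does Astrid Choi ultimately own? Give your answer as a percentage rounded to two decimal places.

Astrid reaches Kestrel along 2 paths.
Direct stake: 6% = 6%.
Via Solent: 100% × 55% = 55%.
Total: 6% + 55% = 61%.
Rounded: 61.00%.

61.00%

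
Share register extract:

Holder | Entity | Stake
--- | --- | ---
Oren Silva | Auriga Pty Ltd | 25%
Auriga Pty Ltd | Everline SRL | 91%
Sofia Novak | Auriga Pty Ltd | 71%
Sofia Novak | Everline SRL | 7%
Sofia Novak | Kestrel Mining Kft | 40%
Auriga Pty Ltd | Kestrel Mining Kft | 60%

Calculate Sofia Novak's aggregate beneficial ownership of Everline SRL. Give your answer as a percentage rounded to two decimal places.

Sofia reaches Everline along 2 paths.
Via Auriga: 71% × 91% = 64.61%.
Direct stake: 7% = 7%.
Total: 64.61% + 7% = 71.61%.

71.61%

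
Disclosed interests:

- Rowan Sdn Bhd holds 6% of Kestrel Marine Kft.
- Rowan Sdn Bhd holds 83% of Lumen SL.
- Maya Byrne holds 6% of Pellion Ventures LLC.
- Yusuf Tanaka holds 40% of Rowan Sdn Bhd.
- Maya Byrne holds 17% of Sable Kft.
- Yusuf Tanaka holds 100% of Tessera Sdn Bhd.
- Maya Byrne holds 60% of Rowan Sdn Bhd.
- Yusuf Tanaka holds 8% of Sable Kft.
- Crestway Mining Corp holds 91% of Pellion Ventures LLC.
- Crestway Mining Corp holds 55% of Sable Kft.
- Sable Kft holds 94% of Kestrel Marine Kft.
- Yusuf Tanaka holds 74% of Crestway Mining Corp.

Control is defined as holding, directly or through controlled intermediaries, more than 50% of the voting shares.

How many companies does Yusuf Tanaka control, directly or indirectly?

5

Yusuf holds 100% of Tessera, so Yusuf controls Tessera.
Yusuf holds 74% of Crestway, so Yusuf controls Crestway.
Crestway and Yusuf together hold 55% + 8% = 63% of Sable, so Yusuf controls Sable.
Crestway holds 91% of Pellion, so Yusuf controls Pellion.
Sable holds 94% of Kestrel, so Yusuf controls Kestrel.
No other company's threshold is met.
Yusuf controls 5 companies.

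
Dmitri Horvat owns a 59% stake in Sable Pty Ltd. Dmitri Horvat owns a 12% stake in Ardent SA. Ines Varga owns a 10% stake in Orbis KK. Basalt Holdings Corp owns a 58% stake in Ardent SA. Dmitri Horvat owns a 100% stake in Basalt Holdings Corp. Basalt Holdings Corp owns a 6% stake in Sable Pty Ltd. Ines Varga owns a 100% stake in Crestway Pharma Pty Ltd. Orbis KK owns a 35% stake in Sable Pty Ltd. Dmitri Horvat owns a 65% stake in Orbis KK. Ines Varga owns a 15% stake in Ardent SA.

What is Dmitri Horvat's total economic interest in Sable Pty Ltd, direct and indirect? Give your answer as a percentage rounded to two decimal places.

87.75%

Dmitri reaches Sable along 3 paths.
Via Basalt: 100% × 6% = 6%.
Direct stake: 59% = 59%.
Via Orbis: 65% × 35% = 22.75%.
Total: 6% + 59% + 22.75% = 87.75%.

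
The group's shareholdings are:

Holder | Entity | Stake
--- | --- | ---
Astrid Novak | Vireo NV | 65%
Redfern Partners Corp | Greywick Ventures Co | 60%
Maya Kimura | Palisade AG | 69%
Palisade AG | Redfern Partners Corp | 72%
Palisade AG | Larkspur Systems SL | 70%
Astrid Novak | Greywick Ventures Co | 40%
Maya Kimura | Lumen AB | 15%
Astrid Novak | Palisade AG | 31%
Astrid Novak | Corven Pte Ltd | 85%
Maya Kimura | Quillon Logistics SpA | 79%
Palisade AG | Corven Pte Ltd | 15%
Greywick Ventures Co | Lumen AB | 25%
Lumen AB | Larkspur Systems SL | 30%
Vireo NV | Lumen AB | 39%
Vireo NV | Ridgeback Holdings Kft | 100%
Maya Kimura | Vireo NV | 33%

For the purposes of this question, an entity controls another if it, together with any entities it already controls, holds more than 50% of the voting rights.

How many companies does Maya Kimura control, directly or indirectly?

Maya holds 79% of Quillon, so Maya controls Quillon.
Maya holds 69% of Palisade, so Maya controls Palisade.
Palisade holds 72% of Redfern, so Maya controls Redfern.
Redfern holds 60% of Greywick, so Maya controls Greywick.
Palisade holds 70% of Larkspur, so Maya controls Larkspur.
No other company's threshold is met.
Maya controls 5 companies.

5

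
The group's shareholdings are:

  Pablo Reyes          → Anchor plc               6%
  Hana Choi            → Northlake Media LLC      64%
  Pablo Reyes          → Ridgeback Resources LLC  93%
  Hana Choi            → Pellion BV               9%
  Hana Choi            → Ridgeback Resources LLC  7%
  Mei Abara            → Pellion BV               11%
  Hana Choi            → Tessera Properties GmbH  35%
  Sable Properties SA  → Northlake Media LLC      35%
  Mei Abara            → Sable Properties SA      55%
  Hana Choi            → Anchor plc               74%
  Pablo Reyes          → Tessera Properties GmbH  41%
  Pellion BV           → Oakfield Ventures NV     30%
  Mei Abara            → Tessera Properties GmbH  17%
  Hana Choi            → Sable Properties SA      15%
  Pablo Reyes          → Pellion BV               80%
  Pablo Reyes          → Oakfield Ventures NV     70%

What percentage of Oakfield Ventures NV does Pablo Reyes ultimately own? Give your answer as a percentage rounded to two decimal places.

Pablo reaches Oakfield along 2 paths.
Direct stake: 70% = 70%.
Via Pellion: 80% × 30% = 24%.
Total: 70% + 24% = 94%.
Rounded: 94.00%.

94.00%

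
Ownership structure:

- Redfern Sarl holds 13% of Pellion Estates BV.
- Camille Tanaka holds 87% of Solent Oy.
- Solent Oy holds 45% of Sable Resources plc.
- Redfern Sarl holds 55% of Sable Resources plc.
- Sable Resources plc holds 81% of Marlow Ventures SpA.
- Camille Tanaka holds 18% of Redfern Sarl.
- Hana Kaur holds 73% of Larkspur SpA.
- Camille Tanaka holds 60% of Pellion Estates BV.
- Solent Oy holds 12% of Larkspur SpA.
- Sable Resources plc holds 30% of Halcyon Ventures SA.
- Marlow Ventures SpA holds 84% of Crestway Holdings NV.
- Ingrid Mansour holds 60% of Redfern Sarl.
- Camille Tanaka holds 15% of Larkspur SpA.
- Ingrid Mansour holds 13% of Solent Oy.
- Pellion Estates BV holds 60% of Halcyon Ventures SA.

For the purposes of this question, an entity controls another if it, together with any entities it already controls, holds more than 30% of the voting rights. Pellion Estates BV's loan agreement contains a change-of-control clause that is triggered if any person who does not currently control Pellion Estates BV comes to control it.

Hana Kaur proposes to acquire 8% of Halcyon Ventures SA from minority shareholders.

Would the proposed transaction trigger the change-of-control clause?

The purchase changes only Hana's holdings, so Hana is the only person who could newly come to control Pellion.
Hana holds 73% of Larkspur, so Hana controls Larkspur.
Neither Hana nor any entity Hana controls holds any voting interest in Pellion.
So before the transaction, Hana does not control Pellion.
After the purchase, Hana holds 8% of Halcyon directly.
Hana's side now holds 8% of Halcyon, not > 30%, so Hana still does not control Halcyon.
After the transaction, neither Hana nor any entity Hana controls holds a voting interest in Pellion, so Hana still does not control it.
No new person acquires control, so the clause is not triggered.

No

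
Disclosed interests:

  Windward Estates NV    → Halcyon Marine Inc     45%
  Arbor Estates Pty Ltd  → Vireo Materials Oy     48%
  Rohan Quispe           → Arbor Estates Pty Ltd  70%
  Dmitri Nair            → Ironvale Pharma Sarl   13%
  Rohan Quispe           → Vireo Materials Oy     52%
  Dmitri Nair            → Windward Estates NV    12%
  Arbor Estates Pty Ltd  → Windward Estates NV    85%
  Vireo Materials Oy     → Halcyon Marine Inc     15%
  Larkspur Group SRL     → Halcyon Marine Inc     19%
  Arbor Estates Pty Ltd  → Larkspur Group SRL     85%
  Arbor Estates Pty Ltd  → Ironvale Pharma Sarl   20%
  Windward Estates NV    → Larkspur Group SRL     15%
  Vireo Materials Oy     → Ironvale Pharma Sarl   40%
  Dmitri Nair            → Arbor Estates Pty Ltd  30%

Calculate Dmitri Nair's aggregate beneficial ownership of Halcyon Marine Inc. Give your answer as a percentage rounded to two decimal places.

24.95%

Dmitri reaches Halcyon along 6 paths.
Via Arbor → Larkspur: 30% × 85% × 19% = 4.845%.
Via Arbor → Windward → Larkspur: 30% × 85% × 15% × 19% = 0.72675%.
Via Windward → Larkspur: 12% × 15% × 19% = 0.342%.
Via Arbor → Vireo: 30% × 48% × 15% = 2.16%.
Via Arbor → Windward: 30% × 85% × 45% = 11.475%.
Via Windward: 12% × 45% = 5.4%.
Total: 4.845% + 0.72675% + 0.342% + 2.16% + 11.475% + 5.4% = 24.94875%.
Rounded: 24.95%.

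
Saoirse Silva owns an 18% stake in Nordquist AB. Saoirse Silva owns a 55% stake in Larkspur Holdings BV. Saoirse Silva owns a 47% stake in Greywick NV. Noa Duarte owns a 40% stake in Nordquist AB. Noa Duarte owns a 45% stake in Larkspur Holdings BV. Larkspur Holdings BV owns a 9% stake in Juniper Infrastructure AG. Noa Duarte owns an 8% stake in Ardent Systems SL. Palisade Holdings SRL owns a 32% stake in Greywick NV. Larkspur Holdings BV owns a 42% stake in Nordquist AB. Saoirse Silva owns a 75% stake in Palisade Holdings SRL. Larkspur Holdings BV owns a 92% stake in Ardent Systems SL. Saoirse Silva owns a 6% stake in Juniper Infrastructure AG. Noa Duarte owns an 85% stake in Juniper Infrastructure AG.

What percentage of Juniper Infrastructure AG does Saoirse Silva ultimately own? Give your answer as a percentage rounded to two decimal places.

Saoirse reaches Juniper along 2 paths.
Direct stake: 6% = 6%.
Via Larkspur: 55% × 9% = 4.95%.
Total: 6% + 4.95% = 10.95%.

10.95%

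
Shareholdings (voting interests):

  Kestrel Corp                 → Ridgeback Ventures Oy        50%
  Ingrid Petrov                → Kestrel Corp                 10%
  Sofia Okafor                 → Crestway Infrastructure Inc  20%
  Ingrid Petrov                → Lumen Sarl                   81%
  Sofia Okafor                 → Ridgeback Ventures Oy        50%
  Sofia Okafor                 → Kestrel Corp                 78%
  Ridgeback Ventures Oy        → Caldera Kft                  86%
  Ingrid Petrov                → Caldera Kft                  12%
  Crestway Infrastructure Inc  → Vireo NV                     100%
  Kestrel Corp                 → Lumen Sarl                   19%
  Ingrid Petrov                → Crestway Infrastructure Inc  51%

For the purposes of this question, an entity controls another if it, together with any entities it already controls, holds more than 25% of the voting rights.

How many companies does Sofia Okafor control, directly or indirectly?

3

Sofia holds 78% of Kestrel, so Sofia controls Kestrel.
Kestrel and Sofia together hold 50% + 50% = 100% of Ridgeback, so Sofia controls Ridgeback.
Ridgeback holds 86% of Caldera, so Sofia controls Caldera.
No other company's threshold is met.
Sofia controls 3 companies.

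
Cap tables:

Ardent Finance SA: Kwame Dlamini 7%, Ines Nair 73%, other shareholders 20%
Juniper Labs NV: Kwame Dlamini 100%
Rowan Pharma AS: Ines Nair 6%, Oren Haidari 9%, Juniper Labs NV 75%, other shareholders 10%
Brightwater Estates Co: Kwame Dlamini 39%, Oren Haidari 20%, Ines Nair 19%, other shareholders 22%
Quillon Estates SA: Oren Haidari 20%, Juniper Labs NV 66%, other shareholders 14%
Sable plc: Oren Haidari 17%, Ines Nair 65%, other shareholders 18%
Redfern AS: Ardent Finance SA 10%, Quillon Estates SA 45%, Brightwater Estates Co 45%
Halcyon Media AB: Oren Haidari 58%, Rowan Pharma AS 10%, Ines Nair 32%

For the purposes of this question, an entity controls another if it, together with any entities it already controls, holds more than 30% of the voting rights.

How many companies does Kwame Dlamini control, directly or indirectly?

Kwame holds 100% of Juniper, so Kwame controls Juniper.
Juniper holds 75% of Rowan, so Kwame controls Rowan.
Kwame holds 39% of Brightwater, so Kwame controls Brightwater.
Juniper holds 66% of Quillon, so Kwame controls Quillon.
Quillon and Brightwater together hold 45% + 45% = 90% of Redfern, so Kwame controls Redfern.
No other company's threshold is met.
Kwame controls 5 companies.

5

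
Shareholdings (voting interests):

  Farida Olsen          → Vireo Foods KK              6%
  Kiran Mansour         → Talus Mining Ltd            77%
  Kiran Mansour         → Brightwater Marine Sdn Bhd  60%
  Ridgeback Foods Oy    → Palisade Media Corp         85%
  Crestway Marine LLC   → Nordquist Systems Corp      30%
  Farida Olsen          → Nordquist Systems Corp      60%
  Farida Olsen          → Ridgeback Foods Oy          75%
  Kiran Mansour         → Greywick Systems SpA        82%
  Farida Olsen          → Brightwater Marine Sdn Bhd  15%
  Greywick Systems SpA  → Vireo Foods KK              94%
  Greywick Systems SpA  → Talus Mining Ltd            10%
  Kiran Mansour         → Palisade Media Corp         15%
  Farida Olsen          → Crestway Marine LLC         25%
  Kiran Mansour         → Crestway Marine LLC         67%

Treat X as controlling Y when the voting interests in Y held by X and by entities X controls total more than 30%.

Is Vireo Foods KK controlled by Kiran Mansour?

Kiran holds 82% of Greywick, so Kiran controls Greywick.
Greywick holds 94% of Vireo, so Kiran controls Vireo.

Yes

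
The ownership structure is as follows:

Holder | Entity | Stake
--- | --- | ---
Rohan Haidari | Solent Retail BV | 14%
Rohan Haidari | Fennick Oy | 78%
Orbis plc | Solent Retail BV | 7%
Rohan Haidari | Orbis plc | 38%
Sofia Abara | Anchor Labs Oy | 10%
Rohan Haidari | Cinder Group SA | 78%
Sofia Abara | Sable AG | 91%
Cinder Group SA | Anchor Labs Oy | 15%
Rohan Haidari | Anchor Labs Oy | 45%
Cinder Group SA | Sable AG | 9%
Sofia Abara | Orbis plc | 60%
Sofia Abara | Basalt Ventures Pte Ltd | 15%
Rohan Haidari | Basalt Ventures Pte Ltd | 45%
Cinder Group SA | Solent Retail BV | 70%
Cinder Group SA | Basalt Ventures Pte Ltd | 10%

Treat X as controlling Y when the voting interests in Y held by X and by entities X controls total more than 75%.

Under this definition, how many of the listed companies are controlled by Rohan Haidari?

3

Rohan holds 78% of Cinder, so Rohan controls Cinder.
Rohan holds 78% of Fennick, so Rohan controls Fennick.
Rohan and Cinder together hold 14% + 70% = 84% of Solent, so Rohan controls Solent.
No other company's threshold is met.
Rohan controls 3 companies.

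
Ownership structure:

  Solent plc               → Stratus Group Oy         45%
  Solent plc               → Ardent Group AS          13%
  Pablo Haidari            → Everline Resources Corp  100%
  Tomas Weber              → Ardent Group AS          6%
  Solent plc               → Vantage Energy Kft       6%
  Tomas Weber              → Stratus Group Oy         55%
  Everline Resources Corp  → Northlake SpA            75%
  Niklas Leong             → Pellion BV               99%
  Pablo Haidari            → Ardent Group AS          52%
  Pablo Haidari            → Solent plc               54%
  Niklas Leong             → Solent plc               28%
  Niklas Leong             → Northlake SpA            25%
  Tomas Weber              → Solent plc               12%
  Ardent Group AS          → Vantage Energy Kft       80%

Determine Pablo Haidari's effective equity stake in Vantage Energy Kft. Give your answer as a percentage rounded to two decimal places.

50.46%

Pablo reaches Vantage along 3 paths.
Via Ardent: 52% × 80% = 41.6%.
Via Solent → Ardent: 54% × 13% × 80% = 5.616%.
Via Solent: 54% × 6% = 3.24%.
Total: 41.6% + 5.616% + 3.24% = 50.456%.
Rounded: 50.46%.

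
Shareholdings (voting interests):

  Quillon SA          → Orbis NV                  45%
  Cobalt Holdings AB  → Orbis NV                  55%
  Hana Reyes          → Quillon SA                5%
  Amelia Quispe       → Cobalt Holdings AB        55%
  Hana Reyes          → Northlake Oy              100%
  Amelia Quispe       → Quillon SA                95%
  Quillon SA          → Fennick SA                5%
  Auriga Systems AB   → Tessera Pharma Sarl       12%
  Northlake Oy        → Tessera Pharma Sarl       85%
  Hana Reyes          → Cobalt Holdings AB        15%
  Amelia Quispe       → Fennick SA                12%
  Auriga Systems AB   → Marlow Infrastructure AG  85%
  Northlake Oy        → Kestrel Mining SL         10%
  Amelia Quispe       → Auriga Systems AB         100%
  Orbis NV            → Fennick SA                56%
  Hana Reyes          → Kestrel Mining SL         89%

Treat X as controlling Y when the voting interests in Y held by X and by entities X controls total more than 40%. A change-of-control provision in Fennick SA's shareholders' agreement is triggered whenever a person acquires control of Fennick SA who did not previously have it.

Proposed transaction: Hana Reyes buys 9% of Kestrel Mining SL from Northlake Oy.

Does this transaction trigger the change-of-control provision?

The purchase adds only to Hana's holdings (Northlake's stake shrinks), so Hana is the only person who could newly come to control Fennick.
Hana holds 100% of Northlake, so Hana controls Northlake.
Hana and Northlake together hold 89% + 10% = 99% of Kestrel, so Hana controls Kestrel.
Northlake holds 85% of Tessera, so Hana controls Tessera.
Neither Hana nor any entity Hana controls holds any voting interest in Fennick.
So before the transaction, Hana does not control Fennick.
After the purchase, Hana's direct stake in Kestrel rises to 89% + 9% = 98%, and Northlake's stake falls to 1%.
Hana and Northlake together hold 98% + 1% = 99% of Kestrel, so Hana controls Kestrel.
After the transaction, neither Hana nor any entity Hana controls holds a voting interest in Fennick, so Hana still does not control it.
No new person acquires control, so the clause is not triggered.

No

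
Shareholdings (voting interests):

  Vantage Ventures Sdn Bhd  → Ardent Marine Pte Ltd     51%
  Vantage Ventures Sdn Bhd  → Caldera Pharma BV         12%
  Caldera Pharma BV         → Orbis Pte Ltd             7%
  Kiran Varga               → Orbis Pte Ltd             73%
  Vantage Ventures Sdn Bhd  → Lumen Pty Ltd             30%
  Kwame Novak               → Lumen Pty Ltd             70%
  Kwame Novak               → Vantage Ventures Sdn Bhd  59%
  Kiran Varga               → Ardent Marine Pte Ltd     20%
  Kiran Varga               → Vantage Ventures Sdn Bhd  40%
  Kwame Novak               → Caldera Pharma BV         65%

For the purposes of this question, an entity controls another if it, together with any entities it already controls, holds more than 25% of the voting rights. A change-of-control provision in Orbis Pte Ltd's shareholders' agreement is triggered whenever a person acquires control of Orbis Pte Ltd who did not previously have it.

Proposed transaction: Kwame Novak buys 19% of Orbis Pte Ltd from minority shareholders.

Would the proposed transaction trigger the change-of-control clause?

Yes

The purchase changes only Kwame's holdings, so Kwame is the only person who could newly come to control Orbis.
Kwame holds 59% of Vantage, so Kwame controls Vantage.
Vantage holds 51% of Ardent, so Kwame controls Ardent.
Kwame and Vantage together hold 65% + 12% = 77% of Caldera, so Kwame controls Caldera.
Kwame and Vantage together hold 70% + 30% = 100% of Lumen, so Kwame controls Lumen.
In Orbis, Kwame's side holds only 7%, not > 25%.
So before the transaction, Kwame does not control Orbis.
After the purchase, Kwame holds 19% of Orbis directly.
Caldera and Kwame together hold 7% + 19% = 26% of Orbis, so Kwame controls Orbis.
Kwame did not control Orbis before and does after, so the clause is triggered.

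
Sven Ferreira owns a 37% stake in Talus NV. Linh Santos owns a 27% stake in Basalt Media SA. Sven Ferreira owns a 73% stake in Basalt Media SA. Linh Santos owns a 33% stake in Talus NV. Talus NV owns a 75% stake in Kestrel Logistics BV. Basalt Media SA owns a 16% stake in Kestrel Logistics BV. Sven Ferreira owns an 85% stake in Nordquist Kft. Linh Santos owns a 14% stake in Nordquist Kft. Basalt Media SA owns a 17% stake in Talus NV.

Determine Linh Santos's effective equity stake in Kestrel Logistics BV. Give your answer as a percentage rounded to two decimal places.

32.51%

Linh reaches Kestrel along 3 paths.
Via Talus: 33% × 75% = 24.75%.
Via Basalt → Talus: 27% × 17% × 75% = 3.4425%.
Via Basalt: 27% × 16% = 4.32%.
Total: 24.75% + 3.4425% + 4.32% = 32.5125%.
Rounded: 32.51%.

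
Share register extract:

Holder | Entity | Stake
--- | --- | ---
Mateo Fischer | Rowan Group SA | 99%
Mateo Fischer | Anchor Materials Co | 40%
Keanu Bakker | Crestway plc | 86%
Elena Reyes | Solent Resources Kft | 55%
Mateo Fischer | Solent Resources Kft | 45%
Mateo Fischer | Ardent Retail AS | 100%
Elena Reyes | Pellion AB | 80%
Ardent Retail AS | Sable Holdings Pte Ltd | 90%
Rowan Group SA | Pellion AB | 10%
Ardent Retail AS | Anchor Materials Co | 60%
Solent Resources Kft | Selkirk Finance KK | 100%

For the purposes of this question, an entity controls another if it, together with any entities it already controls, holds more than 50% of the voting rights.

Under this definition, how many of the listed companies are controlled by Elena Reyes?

3

Elena holds 55% of Solent, so Elena controls Solent.
Solent holds 100% of Selkirk, so Elena controls Selkirk.
Elena holds 80% of Pellion, so Elena controls Pellion.
No other company's threshold is met.
Elena controls 3 companies.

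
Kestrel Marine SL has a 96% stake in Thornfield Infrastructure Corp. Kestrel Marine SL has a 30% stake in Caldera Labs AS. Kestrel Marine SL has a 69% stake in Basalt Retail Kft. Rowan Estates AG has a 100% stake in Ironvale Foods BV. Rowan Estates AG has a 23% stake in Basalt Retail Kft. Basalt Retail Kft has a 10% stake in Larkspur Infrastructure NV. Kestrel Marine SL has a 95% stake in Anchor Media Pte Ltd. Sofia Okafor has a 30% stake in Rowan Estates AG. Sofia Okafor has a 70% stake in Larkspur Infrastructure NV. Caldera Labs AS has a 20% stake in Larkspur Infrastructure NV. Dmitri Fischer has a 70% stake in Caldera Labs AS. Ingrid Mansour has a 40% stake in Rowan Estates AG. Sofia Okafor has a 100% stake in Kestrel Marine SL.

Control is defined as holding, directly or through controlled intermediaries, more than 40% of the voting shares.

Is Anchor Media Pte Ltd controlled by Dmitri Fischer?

Dmitri holds 70% of Caldera, so Dmitri controls Caldera.
Neither Dmitri nor any entity Dmitri controls holds any voting interest in Anchor.
So Dmitri does not control Anchor.

No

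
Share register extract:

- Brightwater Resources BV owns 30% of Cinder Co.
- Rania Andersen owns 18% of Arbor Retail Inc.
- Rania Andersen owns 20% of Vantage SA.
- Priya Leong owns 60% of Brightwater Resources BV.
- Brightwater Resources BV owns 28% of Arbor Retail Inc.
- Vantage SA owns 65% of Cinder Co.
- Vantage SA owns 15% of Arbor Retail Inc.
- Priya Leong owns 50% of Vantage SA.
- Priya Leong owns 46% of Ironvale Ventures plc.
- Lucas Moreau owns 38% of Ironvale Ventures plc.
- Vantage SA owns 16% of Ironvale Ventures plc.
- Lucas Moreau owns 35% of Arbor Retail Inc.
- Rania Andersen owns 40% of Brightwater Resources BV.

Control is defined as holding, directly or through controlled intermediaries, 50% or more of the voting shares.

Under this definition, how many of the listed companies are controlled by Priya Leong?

4

Priya holds 50% of Vantage, so Priya controls Vantage.
Priya holds 60% of Brightwater, so Priya controls Brightwater.
Priya and Vantage together hold 46% + 16% = 62% of Ironvale, so Priya controls Ironvale.
Brightwater and Vantage together hold 30% + 65% = 95% of Cinder, so Priya controls Cinder.
No other company's threshold is met.
Priya controls 4 companies.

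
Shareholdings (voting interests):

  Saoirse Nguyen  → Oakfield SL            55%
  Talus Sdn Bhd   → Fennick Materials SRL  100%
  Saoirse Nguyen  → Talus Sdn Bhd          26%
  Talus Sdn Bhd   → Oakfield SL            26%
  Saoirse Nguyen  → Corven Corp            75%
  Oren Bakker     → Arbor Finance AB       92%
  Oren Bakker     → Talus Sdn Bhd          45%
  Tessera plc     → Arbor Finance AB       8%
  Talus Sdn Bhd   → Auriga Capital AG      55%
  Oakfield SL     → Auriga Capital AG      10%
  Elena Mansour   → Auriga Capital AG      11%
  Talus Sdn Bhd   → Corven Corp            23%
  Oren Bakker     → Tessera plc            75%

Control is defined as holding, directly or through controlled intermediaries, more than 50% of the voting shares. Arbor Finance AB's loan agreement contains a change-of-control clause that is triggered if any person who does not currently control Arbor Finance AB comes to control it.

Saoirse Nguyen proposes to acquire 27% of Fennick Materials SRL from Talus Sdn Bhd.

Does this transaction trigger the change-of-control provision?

The purchase adds only to Saoirse's holdings (Talus's stake shrinks), so Saoirse is the only person who could newly come to control Arbor.
Saoirse holds 75% of Corven, so Saoirse controls Corven.
Saoirse holds 55% of Oakfield, so Saoirse controls Oakfield.
Neither Saoirse nor any entity Saoirse controls holds any voting interest in Arbor.
So before the transaction, Saoirse does not control Arbor.
After the purchase, Saoirse holds 27% of Fennick directly, and Talus's stake falls to 73%.
Saoirse's side now holds 27% of Fennick, not > 50%, so Saoirse still does not control Fennick.
After the transaction, neither Saoirse nor any entity Saoirse controls holds a voting interest in Arbor, so Saoirse still does not control it.
No new person acquires control, so the clause is not triggered.

No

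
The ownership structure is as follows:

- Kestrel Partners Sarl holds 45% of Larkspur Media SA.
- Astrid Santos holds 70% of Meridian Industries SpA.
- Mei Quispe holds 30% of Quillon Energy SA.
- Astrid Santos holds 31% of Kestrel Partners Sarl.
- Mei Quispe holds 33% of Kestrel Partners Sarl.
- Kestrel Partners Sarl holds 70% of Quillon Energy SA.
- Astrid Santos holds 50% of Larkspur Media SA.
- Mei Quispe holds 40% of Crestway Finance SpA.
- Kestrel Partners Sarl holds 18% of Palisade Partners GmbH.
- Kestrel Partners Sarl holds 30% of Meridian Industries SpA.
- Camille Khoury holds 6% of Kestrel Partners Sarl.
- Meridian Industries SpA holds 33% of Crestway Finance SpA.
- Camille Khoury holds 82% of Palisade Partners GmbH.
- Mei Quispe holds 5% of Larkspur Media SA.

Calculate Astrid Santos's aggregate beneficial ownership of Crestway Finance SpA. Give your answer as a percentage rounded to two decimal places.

Astrid reaches Crestway along 2 paths.
Via Meridian: 70% × 33% = 23.1%.
Via Kestrel → Meridian: 31% × 30% × 33% = 3.069%.
Total: 23.1% + 3.069% = 26.169%.
Rounded: 26.17%.

26.17%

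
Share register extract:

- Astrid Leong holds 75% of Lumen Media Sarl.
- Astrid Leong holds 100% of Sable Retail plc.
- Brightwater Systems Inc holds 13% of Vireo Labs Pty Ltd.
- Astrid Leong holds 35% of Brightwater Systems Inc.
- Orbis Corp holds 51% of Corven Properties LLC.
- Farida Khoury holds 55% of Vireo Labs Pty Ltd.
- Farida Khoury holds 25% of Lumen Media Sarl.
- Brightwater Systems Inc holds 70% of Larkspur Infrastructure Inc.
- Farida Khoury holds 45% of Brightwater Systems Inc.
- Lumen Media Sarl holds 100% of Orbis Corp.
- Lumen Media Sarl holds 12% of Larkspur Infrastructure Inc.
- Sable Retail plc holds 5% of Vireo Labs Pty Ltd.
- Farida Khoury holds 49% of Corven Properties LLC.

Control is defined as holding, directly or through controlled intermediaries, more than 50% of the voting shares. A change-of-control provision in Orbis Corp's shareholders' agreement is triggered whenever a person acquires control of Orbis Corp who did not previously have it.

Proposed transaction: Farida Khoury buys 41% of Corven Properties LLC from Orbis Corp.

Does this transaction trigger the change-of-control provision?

No

The purchase adds only to Farida's holdings (Orbis's stake shrinks), so Farida is the only person who could newly come to control Orbis.
Farida holds 55% of Vireo, so Farida controls Vireo.
Neither Farida nor any entity Farida controls holds any voting interest in Orbis.
So before the transaction, Farida does not control Orbis.
After the purchase, Farida's direct stake in Corven rises to 49% + 41% = 90%, and Orbis's stake falls to 10%.
Farida holds 90% of Corven, so Farida controls Corven.
After the transaction, neither Farida nor any entity Farida controls holds a voting interest in Orbis, so Farida still does not control it.
No new person acquires control, so the clause is not triggered.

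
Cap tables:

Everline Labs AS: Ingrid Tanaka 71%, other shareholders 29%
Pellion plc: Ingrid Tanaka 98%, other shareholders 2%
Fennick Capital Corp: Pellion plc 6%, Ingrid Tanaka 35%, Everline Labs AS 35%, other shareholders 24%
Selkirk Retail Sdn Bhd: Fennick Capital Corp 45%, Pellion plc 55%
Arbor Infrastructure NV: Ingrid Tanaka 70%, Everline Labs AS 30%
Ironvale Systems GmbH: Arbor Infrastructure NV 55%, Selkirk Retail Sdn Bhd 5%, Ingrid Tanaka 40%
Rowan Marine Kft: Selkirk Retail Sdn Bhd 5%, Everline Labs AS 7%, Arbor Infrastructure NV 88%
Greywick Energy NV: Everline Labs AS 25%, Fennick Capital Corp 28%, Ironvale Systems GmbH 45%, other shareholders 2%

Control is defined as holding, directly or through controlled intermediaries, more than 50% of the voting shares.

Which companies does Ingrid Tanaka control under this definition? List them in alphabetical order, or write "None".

Ingrid holds 71% of Everline, so Ingrid controls Everline.
Ingrid holds 98% of Pellion, so Ingrid controls Pellion.
Pellion and Ingrid and Everline together hold 6% + 35% + 35% = 76% of Fennick, so Ingrid controls Fennick.
Fennick and Pellion together hold 45% + 55% = 100% of Selkirk, so Ingrid controls Selkirk.
Ingrid and Everline together hold 70% + 30% = 100% of Arbor, so Ingrid controls Arbor.
Arbor and Selkirk and Ingrid together hold 55% + 5% + 40% = 100% of Ironvale, so Ingrid controls Ironvale.
Selkirk and Everline and Arbor together hold 5% + 7% + 88% = 100% of Rowan, so Ingrid controls Rowan.
Everline and Fennick and Ironvale together hold 25% + 28% + 45% = 98% of Greywick, so Ingrid controls Greywick.

Arbor Infrastructure NV, Everline Labs AS, Fennick Capital Corp, Greywick Energy NV, Ironvale Systems GmbH, Pellion plc, Rowan Marine Kft, Selkirk Retail Sdn Bhd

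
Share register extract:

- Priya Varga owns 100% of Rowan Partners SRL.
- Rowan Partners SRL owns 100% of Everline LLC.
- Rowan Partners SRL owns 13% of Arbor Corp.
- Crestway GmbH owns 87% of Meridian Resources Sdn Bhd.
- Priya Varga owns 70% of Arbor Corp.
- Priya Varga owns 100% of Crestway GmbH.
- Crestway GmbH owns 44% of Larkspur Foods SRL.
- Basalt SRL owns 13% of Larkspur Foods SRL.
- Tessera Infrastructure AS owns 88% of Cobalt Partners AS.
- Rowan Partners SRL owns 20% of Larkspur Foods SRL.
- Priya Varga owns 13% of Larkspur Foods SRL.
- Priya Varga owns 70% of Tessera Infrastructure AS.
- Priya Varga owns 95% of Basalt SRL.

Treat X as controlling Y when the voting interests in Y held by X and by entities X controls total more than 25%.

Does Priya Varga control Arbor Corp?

Yes

Priya holds 100% of Rowan, so Priya controls Rowan.
Priya and Rowan together hold 70% + 13% = 83% of Arbor, so Priya controls Arbor.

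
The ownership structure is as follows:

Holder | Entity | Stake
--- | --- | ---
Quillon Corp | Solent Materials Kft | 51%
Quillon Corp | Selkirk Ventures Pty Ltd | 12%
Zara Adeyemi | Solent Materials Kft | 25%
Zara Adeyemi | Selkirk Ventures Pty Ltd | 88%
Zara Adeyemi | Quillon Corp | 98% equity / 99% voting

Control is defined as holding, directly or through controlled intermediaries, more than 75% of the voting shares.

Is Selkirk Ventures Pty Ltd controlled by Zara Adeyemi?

Yes

Zara holds 99% of Quillon, so Zara controls Quillon.
Zara and Quillon together hold 88% + 12% = 100% of Selkirk, so Zara controls Selkirk.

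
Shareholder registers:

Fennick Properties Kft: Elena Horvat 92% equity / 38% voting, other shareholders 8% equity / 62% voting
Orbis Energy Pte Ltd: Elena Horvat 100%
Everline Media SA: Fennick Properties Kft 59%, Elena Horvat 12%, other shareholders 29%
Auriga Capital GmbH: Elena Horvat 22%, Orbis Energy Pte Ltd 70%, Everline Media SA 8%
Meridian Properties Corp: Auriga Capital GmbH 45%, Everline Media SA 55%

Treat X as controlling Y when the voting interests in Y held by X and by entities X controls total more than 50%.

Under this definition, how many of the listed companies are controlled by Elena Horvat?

2

Elena holds 100% of Orbis, so Elena controls Orbis.
Elena and Orbis together hold 22% + 70% = 92% of Auriga, so Elena controls Auriga.
No other company's threshold is met.
Elena controls 2 companies.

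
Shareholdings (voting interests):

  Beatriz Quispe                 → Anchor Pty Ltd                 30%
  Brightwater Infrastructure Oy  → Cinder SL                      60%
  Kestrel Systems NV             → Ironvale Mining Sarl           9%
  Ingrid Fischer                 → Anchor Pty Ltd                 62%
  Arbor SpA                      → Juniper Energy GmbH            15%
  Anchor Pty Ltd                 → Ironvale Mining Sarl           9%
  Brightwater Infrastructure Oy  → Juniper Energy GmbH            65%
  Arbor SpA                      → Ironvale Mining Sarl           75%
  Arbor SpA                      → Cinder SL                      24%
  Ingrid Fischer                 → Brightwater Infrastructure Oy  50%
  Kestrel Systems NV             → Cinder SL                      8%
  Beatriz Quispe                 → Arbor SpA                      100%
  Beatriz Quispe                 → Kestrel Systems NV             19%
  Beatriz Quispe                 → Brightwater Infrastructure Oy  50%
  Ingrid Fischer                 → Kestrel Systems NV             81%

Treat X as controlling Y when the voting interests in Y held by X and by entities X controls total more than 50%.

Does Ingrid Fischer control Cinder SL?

No

Ingrid holds 62% of Anchor, so Ingrid controls Anchor.
Ingrid holds 81% of Kestrel, so Ingrid controls Kestrel.
In Cinder, Ingrid's side holds only 8%, not > 50%.
So Ingrid does not control Cinder.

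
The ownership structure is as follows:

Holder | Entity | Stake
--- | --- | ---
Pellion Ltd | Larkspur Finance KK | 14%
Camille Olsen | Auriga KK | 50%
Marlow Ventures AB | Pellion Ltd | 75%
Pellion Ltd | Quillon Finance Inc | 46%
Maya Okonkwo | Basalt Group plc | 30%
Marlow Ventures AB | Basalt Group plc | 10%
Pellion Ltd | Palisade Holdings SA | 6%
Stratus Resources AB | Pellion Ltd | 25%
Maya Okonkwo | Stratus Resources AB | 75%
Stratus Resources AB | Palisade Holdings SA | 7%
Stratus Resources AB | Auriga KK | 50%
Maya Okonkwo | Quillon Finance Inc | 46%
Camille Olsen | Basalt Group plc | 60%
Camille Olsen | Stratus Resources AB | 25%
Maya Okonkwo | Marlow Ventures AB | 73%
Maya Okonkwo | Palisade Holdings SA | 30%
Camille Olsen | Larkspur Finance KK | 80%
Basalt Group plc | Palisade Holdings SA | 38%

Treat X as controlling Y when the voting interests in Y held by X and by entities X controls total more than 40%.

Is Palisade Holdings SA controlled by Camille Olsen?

Camille holds 60% of Basalt, so Camille controls Basalt.
Camille holds 50% of Auriga, so Camille controls Auriga.
Camille holds 80% of Larkspur, so Camille controls Larkspur.
In Palisade, Camille's side holds only 38%, not > 40%.
So Camille does not control Palisade.

No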